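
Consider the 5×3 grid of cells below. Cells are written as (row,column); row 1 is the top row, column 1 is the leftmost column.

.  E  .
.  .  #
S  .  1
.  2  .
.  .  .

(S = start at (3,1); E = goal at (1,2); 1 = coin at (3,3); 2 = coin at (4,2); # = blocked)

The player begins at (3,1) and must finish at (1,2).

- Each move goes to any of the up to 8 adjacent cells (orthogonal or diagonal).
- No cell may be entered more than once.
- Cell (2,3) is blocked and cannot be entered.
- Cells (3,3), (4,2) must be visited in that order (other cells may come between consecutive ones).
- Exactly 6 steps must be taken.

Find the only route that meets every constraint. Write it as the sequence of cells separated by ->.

(3,1) -> (2,2) -> (3,3) -> (4,2) -> (3,2) -> (2,1) -> (1,2)

The waypoints must appear in the order (3,3), (4,2), with no cell reused.
Route from (3,1): up-right to (2,2), down-right to (3,3), down-left to (4,2), up to (3,2), up-left to (2,1), up-right to (1,2) — 6 moves in all.
Check: order respected (1 at step 2, 2 at step 3); 6 moves as required.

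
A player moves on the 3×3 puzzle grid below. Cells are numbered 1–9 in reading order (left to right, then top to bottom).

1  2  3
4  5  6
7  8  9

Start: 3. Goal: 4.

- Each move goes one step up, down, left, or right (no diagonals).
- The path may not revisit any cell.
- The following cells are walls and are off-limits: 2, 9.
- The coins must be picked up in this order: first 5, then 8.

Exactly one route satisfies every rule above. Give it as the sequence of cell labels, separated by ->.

The waypoints must appear in the order 5, 8, with no cell reused.
Route from 3: down 1 to 6, left 1 to 5, down 1 to 8, left 1 to 7, up 1 to 4 — 5 moves in all.
Check: order respected (5 at step 2, 8 at step 3).

3 -> 6 -> 5 -> 8 -> 7 -> 4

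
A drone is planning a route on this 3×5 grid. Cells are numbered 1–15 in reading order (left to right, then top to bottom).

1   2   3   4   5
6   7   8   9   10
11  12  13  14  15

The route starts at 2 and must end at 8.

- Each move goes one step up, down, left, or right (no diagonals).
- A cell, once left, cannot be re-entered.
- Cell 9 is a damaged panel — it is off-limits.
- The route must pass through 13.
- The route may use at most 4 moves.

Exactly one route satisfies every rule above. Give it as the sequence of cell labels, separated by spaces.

The 4-move cap with required stops at 13 leaves no slack for detours.
Route from 2: down 2 to 12, right 1 to 13, up 1 to 8 — 4 moves in all.
Check: all required cells visited; 4 ≤ 4 moves.

2 7 12 13 8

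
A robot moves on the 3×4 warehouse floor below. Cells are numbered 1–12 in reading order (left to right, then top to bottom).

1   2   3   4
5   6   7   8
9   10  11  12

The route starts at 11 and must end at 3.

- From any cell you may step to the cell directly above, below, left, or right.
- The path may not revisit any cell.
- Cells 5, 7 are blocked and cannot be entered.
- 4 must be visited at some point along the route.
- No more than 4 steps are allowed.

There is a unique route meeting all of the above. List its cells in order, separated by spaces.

Any route must reach 4 and still end at 3 within 4 moves, so the order of the required stops is forced.
Route from 11: right to 12, 2× up (reaching 4), left to 3 — 4 moves in all.
Check: all required cells visited; 4 ≤ 4 moves.

11 12 8 4 3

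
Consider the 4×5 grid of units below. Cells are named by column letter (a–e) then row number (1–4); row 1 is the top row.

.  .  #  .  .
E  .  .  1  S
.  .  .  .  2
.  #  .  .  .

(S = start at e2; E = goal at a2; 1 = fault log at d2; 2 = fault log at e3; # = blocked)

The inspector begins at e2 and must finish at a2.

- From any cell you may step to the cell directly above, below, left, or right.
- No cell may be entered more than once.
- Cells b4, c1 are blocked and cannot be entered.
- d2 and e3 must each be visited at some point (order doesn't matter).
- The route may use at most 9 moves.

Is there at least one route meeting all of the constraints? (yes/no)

One route that works: e2 → e3 → d3 → d2 → c2 → b2 → a2.

yes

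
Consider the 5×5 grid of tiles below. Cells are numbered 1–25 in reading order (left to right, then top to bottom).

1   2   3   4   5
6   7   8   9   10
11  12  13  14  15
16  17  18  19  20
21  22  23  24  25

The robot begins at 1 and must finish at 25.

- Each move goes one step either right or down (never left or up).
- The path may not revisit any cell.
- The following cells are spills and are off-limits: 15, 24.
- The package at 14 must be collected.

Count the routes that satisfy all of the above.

A right/down-only route from 1 to 25 makes exactly 4 down-moves and 4 right-moves in some order.
With no other constraints that would be C(8,4) = 70 routes.
Split at 14 and multiply the segment counts (each segment already excludes blocked cells): 1→14: 10; 14→25: 1; product = 10.
That gives 10 routes.

10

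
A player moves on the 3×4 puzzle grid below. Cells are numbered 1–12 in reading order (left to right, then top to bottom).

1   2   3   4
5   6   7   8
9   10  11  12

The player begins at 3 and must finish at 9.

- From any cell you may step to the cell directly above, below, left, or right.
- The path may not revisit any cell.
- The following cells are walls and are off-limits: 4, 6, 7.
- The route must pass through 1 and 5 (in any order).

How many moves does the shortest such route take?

4

Any route passes through 1 and 5 in some order between 3 and 9. Summing Manhattan distances along each leg and taking the cheapest ordering (3 → 1 → 5 → 9) gives a lower bound of 2 + 1 + 1 = 4 moves.
A route of 4 moves achieves this: 3 → 2 → 1 → 5 → 9.
Since 4 matches the lower bound, it is optimal.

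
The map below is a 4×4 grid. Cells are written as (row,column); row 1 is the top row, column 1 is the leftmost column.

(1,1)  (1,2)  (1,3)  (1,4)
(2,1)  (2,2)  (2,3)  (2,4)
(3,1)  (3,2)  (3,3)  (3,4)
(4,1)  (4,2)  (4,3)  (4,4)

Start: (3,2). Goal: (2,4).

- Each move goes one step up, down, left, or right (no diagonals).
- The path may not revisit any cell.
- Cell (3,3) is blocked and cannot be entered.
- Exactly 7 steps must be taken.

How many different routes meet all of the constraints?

Need simple routes of exactly 7 moves from (3,2) to (2,4) (Manhattan distance 3, so 2 moves are spent on a detour and 2 undoing it).
Branch systematically from the start, pruning whenever the remaining move budget drops below the Manhattan distance to (2,4) or differs from it in parity. Grouping the completions by first move — via (2,2): 2; via (4,2): 1; via (3,1): 7 — and summing: 2 + 1 + 7 = 10.
That gives 10 routes.

10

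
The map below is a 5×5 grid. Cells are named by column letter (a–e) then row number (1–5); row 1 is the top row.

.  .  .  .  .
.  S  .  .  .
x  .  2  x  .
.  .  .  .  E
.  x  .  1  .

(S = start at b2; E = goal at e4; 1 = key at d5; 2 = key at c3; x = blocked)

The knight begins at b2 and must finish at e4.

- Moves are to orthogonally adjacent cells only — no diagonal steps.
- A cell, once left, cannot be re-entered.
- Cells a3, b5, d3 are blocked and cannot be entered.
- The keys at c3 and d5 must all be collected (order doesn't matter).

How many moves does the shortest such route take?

7

Any route passes through c3 and d5 in some order between b2 and e4. Summing Manhattan distances along each leg and taking the cheapest ordering (b2 → c3 → d5 → e4) gives a lower bound of 2 + 3 + 2 = 7 moves.
A route of 7 moves achieves this: b2 → b3 → c3 → c4 → c5 → d5 → d4 → e4.
Since 7 matches the lower bound, it is optimal.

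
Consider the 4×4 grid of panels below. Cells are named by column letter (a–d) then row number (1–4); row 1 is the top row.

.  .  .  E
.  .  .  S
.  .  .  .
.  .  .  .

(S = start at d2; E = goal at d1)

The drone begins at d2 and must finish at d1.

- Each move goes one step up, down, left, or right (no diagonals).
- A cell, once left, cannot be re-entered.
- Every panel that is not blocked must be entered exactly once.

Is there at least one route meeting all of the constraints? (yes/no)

yes

One route that works: d2 → d3 → d4 → c4 → c3 → c2 → b2 → b3 → b4 → a4 → a3 → a2 → a1 → b1 → c1 → d1.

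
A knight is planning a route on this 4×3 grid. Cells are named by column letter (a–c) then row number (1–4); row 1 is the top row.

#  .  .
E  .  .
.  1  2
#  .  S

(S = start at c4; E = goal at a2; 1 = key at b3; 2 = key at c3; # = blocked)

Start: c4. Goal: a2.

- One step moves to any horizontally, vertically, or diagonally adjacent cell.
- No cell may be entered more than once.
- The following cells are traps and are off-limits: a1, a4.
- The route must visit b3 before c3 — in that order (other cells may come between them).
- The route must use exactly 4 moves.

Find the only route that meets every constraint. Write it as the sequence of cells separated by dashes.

The waypoints must appear in the order b3, c3, with no cell reused.
Route from c4: up-left to b3, right to c3, up-left to b2, left to a2 — 4 moves in all.
Check: order respected (1 at step 1, 2 at step 2); 4 moves as required.

c4 - b3 - c3 - b2 - a2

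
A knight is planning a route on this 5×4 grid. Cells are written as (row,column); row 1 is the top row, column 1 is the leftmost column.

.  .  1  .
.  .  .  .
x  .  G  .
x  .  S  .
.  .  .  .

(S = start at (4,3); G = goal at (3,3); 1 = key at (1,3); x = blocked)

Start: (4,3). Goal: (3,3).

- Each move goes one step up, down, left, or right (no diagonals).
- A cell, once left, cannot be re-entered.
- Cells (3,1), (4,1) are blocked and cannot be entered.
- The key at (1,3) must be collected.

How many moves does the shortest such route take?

7

Any route passes through (1,3) somewhere between (4,3) and (3,3). Summing Manhattan distances along the two legs ((4,3) → (1,3) → (3,3)) gives a lower bound of 3 + 2 = 5 moves.
The shortest route satisfying every rule uses 7 moves: (4,3) → (4,2) → (3,2) → (2,2) → (1,2) → (1,3) → (2,3) → (3,3).
The no-revisit rule (legs can't share cells) pushes the minimum above the 5-move bound; an exhaustive check rules out every length from 5 to 6, leaving 7 as the minimum.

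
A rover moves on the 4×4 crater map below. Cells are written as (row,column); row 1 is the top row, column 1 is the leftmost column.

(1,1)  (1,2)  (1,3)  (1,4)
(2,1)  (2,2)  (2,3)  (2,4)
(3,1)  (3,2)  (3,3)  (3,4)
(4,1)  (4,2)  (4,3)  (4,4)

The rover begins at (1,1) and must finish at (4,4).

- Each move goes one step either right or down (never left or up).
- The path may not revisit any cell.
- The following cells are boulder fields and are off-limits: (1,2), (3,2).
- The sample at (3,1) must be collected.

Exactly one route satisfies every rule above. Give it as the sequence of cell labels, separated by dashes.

Moves only go right or down, so the column and row indices never decrease.
Route from (1,1): down 3 to (4,1), right 3 to (4,4) — 6 moves in all.
Check: all required cells visited.

(1,1) - (2,1) - (3,1) - (4,1) - (4,2) - (4,3) - (4,4)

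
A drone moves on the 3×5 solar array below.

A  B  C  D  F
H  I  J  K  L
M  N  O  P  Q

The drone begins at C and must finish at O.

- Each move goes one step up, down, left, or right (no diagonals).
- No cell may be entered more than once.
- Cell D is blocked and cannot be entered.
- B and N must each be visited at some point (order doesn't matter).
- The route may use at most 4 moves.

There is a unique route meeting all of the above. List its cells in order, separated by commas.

The budget equals the shortest possible length, so every move has to be on a shortest route through the required cells.
Route from C: left to B, 2× down (reaching N), right to O — 4 moves in all.
Check: all required cells visited; 4 ≤ 4 moves.

C, B, I, N, O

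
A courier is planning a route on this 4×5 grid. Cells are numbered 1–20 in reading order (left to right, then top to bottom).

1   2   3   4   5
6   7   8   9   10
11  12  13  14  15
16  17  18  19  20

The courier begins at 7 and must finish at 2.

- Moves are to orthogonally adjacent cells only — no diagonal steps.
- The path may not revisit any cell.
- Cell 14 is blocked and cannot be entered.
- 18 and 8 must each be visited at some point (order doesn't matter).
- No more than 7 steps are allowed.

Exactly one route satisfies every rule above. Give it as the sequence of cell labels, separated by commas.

7, 12, 17, 18, 13, 8, 3, 2

Any route must reach 18 and 8 and still end at 2 within 7 moves, so the order of the required stops is forced.
Route from 7: 2× down (reaching 17), right to 18, 3× up (reaching 3), left to 2 — 7 moves in all.
Check: all required cells visited; 7 ≤ 7 moves.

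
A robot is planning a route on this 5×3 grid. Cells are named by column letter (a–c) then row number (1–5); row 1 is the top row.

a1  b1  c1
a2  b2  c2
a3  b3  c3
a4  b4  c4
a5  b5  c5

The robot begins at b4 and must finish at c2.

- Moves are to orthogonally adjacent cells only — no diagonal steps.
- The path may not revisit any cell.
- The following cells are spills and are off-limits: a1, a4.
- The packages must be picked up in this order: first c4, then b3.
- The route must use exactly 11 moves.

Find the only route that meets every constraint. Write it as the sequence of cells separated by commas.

The waypoints must appear in the order c4, b3, with no cell reused.
Route from b4: down to b5, right to c5, 2× up (reaching c3), 2× left (reaching a3), up to a2, right to b2, up to b1, right to c1, down to c2 — 11 moves in all.
Check: order respected (c4 at step 3, b3 at step 5); 11 moves as required.

b4, b5, c5, c4, c3, b3, a3, a2, b2, b1, c1, c2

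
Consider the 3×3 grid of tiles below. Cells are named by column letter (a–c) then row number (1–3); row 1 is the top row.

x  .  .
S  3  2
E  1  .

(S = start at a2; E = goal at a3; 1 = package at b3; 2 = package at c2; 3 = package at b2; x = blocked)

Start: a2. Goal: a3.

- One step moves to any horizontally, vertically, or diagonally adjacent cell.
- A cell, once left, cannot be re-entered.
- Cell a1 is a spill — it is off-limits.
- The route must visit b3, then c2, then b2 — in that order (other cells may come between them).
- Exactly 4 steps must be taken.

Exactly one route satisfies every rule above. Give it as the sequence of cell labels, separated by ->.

a2 -> b3 -> c2 -> b2 -> a3

The waypoints must appear in the order b3, c2, b2, with no cell reused.
Route from a2: down-right to b3, up-right to c2, left to b2, down-left to a3 — 4 moves in all.
Check: order respected (1 at step 1, 2 at step 2, 3 at step 3); 4 moves as required.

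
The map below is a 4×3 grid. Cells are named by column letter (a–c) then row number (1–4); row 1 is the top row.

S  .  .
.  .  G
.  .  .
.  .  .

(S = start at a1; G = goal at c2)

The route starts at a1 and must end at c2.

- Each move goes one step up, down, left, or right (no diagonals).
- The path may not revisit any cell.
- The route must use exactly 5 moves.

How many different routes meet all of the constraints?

Need simple routes of exactly 5 moves from a1 to c2 (Manhattan distance 3, so 1 moves are spent on a detour and 1 undoing it).
Enumerating: a1 a2 a3 b3 b2 c2 | a1 a2 a3 b3 c3 c2 | a1 a2 b2 b1 c1 c2 | a1 a2 b2 b3 c3 c2 | a1 b1 b2 b3 c3 c2.
That gives 5 routes.

5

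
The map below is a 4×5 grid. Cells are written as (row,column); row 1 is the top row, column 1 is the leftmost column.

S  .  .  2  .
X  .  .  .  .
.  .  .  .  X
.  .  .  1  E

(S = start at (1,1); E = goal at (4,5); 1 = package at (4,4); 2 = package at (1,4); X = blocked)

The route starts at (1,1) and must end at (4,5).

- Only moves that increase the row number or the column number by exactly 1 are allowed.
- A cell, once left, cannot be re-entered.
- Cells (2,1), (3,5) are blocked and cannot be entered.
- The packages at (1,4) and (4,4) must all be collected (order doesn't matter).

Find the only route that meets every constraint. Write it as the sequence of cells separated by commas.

(1,1), (1,2), (1,3), (1,4), (2,4), (3,4), (4,4), (4,5)

Moves only go right or down, so the column and row indices never decrease.
Route from (1,1): 3× right (reaching (1,4)), 3× down (reaching (4,4)), right to (4,5) — 7 moves in all.
Check: all required cells visited.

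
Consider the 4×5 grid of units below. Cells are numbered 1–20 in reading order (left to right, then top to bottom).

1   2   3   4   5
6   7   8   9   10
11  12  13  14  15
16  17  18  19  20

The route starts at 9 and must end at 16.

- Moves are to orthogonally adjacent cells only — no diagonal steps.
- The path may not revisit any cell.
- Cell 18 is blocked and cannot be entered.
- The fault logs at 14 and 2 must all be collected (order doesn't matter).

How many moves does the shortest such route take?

Any route passes through 14 and 2 in some order between 9 and 16. Summing Manhattan distances along each leg and taking the cheapest ordering (9 → 14 → 2 → 16) gives a lower bound of 1 + 4 + 4 = 9 moves.
A route of 9 moves achieves this: 9 → 14 → 13 → 8 → 3 → 2 → 7 → 12 → 17 → 16.
Since 9 matches the lower bound, it is optimal.

9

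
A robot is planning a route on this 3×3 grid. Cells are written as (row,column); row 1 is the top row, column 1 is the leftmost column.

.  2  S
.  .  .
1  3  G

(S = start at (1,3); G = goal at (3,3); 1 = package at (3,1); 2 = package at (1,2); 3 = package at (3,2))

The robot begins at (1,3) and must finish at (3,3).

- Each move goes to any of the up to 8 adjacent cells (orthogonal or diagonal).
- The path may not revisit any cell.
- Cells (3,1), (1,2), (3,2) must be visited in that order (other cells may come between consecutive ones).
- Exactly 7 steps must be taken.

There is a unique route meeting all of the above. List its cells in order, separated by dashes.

(1,3) - (2,2) - (3,1) - (2,1) - (1,2) - (2,3) - (3,2) - (3,3)

The waypoints must appear in the order (3,1), (1,2), (3,2), with no cell reused.
Route from (1,3): 2× down-left (reaching (3,1)), up to (2,1), up-right to (1,2), down-right to (2,3), down-left to (3,2), right to (3,3) — 7 moves in all.
Check: order respected (1 at step 2, 2 at step 4, 3 at step 6); 7 moves as required.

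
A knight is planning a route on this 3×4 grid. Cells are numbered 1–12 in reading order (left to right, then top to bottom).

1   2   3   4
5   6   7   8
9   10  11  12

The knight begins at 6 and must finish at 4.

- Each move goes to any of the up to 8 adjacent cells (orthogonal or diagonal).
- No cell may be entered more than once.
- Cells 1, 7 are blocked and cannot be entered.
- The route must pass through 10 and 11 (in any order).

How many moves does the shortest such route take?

4

Any route passes through 10 and 11 in some order between 6 and 4. Summing Chebyshev distances along each leg and taking the cheapest ordering (6 → 10 → 11 → 4) gives a lower bound of 1 + 1 + 2 = 4 moves.
A route of 4 moves achieves this: 6 → 10 → 11 → 8 → 4.
Since 4 matches the lower bound, it is optimal.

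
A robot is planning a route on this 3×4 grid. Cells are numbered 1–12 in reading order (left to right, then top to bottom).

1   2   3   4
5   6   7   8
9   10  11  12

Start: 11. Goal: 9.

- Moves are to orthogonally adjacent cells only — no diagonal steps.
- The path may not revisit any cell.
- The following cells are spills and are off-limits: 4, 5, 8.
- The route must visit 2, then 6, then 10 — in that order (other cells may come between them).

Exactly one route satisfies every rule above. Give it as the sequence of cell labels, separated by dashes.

The waypoints must appear in the order 2, 6, 10, with no cell reused.
Route from 11: 2× up (reaching 3), left to 2, 2× down (reaching 10), left to 9 — 6 moves in all.
Check: order respected (2 at step 3, 6 at step 4, 10 at step 5).

11 - 7 - 3 - 2 - 6 - 10 - 9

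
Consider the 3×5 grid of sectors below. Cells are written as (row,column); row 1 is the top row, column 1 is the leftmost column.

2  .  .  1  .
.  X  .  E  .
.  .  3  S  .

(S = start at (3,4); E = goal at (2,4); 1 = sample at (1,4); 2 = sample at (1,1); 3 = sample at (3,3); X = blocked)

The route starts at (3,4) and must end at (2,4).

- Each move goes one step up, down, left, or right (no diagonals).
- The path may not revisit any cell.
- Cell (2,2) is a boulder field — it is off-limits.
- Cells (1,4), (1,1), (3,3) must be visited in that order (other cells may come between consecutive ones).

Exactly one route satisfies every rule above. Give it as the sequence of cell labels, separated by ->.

(3,4) -> (3,5) -> (2,5) -> (1,5) -> (1,4) -> (1,3) -> (1,2) -> (1,1) -> (2,1) -> (3,1) -> (3,2) -> (3,3) -> (2,3) -> (2,4)

The waypoints must appear in the order (1,4), (1,1), (3,3), with no cell reused.
Route from (3,4): right 1 to (3,5), up 2 to (1,5), left 4 to (1,1), down 2 to (3,1), right 2 to (3,3), up 1 to (2,3), right 1 to (2,4) — 13 moves in all.
Check: order respected (1 at step 4, 2 at step 7, 3 at step 11).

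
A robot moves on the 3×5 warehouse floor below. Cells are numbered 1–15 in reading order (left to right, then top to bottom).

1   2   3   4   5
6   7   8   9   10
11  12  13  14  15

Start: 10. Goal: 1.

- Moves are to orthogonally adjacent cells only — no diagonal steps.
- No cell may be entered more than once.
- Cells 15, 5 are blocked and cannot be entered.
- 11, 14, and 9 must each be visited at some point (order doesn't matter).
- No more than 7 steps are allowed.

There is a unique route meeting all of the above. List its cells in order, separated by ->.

The 7-move cap with required stops at 11, 14, 9 leaves no slack for detours.
Route from 10: left 1 to 9, down 1 to 14, left 3 to 11, up 2 to 1 — 7 moves in all.
Check: all required cells visited; 7 ≤ 7 moves.

10 -> 9 -> 14 -> 13 -> 12 -> 11 -> 6 -> 1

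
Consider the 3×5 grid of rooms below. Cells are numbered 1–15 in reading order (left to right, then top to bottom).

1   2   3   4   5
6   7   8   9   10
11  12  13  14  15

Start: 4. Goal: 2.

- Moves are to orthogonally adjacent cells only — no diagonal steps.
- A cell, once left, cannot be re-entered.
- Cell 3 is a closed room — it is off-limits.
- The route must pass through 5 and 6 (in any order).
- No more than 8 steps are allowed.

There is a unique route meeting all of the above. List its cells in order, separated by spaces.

The 8-move cap with required stops at 5, 6 leaves no slack for detours.
Route from 4: right 1 to 5, down 1 to 10, left 4 to 6, up 1 to 1, right 1 to 2 — 8 moves in all.
Check: all required cells visited; 8 ≤ 8 moves.

4 5 10 9 8 7 6 1 2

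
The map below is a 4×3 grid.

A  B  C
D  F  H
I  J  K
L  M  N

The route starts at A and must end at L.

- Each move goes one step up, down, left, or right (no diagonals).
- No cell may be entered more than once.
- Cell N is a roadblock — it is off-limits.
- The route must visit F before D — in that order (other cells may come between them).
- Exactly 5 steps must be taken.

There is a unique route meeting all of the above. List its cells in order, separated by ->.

The waypoints must appear in the order F, D, with no cell reused.
Route from A: right 1 to B, down 1 to F, left 1 to D, down 2 to L — 5 moves in all.
Check: order respected (F at step 2, D at step 3); 5 moves as required.

A -> B -> F -> D -> I -> L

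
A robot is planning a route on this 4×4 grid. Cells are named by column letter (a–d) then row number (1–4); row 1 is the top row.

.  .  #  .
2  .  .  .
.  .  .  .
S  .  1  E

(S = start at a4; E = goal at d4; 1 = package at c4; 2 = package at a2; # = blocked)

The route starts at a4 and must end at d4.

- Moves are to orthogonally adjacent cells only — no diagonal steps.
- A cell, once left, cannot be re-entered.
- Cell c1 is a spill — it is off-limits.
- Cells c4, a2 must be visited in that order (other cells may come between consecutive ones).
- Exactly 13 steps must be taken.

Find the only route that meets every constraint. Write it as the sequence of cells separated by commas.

a4, b4, c4, c3, b3, a3, a2, a1, b1, b2, c2, d2, d3, d4

The waypoints must appear in the order c4, a2, with no cell reused.
Route from a4: right 2 to c4, up 1 to c3, left 2 to a3, up 2 to a1, right 1 to b1, down 1 to b2, right 2 to d2, down 2 to d4 — 13 moves in all.
Check: order respected (1 at step 2, 2 at step 6); 13 moves as required.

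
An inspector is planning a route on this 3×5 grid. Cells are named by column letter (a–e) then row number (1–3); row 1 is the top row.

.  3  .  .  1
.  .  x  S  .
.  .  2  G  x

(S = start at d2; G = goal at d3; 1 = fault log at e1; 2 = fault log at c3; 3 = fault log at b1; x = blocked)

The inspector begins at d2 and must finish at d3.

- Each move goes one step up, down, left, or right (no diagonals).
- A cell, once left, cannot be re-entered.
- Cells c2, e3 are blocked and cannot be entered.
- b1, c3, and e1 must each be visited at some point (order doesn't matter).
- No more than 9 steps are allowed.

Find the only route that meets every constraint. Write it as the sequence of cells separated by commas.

d2, e2, e1, d1, c1, b1, b2, b3, c3, d3

The 9-move cap with required stops at b1, c3, e1 leaves no slack for detours.
Route from d2: right 1 to e2, up 1 to e1, left 3 to b1, down 2 to b3, right 2 to d3 — 9 moves in all.
Check: all required cells visited; 9 ≤ 9 moves.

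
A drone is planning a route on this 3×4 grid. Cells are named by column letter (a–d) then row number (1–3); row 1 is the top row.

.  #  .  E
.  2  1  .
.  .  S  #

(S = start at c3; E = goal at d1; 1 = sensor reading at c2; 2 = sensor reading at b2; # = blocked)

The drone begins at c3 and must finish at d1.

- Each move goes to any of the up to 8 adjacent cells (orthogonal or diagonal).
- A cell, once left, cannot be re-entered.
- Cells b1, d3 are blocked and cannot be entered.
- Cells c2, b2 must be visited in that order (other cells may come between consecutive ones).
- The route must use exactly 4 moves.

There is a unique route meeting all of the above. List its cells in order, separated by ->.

The waypoints must appear in the order c2, b2, with no cell reused.
Route from c3: up to c2, left to b2, up-right to c1, right to d1 — 4 moves in all.
Check: order respected (1 at step 1, 2 at step 2); 4 moves as required.

c3 -> c2 -> b2 -> c1 -> d1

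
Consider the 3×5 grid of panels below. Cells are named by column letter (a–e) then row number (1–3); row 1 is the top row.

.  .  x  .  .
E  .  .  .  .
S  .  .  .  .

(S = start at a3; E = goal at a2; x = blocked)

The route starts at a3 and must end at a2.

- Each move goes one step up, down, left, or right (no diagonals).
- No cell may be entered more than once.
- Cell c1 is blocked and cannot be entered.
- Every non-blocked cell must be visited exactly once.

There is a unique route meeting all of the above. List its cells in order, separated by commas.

a3, b3, c3, d3, e3, e2, e1, d1, d2, c2, b2, b1, a1, a2

Need to visit all 14 open cells exactly once, starting at a3 and ending at a2.
Cell b1 has only two open neighbours (b2 and a1), so the path must pass straight through it: one of those is the cell it's entered from and the other is where it exits.
Route from a3: 4× right (reaching e3), 2× up (reaching e1), left to d1, down to d2, 2× left (reaching b2), up to b1, left to a1, down to a2 — 13 moves in all.
Check: all 14 open cells covered.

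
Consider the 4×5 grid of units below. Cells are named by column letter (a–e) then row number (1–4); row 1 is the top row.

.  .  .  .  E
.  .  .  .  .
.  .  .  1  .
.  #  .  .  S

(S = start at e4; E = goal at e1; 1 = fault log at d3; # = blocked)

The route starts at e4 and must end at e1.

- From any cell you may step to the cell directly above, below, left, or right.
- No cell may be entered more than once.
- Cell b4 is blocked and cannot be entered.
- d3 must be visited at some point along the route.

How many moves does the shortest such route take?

Any route passes through d3 somewhere between e4 and e1. Summing Manhattan distances along the two legs (e4 → d3 → e1) gives a lower bound of 2 + 3 = 5 moves.
A route of 5 moves achieves this: e4 → e3 → d3 → d2 → d1 → e1.
Since 5 matches the lower bound, it is optimal.

5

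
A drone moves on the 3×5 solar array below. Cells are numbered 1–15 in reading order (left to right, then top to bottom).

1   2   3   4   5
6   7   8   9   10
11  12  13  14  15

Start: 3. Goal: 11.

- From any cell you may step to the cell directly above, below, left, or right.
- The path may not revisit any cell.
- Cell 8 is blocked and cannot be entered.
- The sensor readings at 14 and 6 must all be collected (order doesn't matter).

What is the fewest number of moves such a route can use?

Any route passes through 14 and 6 in some order between 3 and 11. Summing Manhattan distances along each leg and taking the cheapest ordering (3 → 14 → 6 → 11) gives a lower bound of 3 + 4 + 1 = 8 moves.
A route of 8 moves achieves this: 3 → 4 → 9 → 14 → 13 → 12 → 7 → 6 → 11.
Since 8 matches the lower bound, it is optimal.

8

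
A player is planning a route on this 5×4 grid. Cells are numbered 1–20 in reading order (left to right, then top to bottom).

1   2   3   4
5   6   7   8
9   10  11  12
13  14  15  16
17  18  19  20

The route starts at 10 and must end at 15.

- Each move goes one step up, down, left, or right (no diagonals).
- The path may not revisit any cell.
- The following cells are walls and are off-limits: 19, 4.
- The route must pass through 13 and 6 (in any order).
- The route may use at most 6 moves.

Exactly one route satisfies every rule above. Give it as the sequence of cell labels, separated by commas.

10, 6, 5, 9, 13, 14, 15

The budget equals the shortest possible length, so every move has to be on a shortest route through the required cells.
Route from 10: up to 6, left to 5, 2× down (reaching 13), 2× right (reaching 15) — 6 moves in all.
Check: all required cells visited; 6 ≤ 6 moves.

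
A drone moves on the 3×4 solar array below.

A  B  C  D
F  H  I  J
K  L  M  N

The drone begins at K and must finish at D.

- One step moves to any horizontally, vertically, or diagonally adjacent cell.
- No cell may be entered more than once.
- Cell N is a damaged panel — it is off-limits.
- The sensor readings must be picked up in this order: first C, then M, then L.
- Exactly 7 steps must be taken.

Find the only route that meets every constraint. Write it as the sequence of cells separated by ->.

The waypoints must appear in the order C, M, L, with no cell reused.
Route from K: up-right 2 to C, down-right 1 to J, down-left 1 to M, left 1 to L, up-right 2 to D — 7 moves in all.
Check: order respected (C at step 2, M at step 4, L at step 5); 7 moves as required.

K -> H -> C -> J -> M -> L -> I -> D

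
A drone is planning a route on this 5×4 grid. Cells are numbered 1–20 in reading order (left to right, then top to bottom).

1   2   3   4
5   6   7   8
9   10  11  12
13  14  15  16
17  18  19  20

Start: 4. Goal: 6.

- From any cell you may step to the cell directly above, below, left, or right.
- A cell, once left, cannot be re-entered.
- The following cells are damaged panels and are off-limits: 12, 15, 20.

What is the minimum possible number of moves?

The Manhattan distance from 4 to 6 is |1−2| + |4−2| = 3, so at least 3 moves are needed.
A route of 3 moves achieves this: 4 → 8 → 7 → 6.
Since 3 matches the lower bound, it is optimal.

3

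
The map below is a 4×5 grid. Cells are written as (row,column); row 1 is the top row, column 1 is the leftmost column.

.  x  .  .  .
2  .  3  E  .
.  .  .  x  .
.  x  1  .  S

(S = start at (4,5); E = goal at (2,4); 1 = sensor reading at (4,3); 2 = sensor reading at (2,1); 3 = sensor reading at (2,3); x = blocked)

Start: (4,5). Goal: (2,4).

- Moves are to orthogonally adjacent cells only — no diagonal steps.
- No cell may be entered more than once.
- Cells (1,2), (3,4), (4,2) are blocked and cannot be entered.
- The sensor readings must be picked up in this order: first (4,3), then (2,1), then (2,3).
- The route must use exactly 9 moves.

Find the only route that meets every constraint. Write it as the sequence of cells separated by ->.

The waypoints must appear in the order (4,3), (2,1), (2,3), with no cell reused.
Route from (4,5): left 2 to (4,3), up 1 to (3,3), left 2 to (3,1), up 1 to (2,1), right 3 to (2,4) — 9 moves in all.
Check: order respected (1 at step 2, 2 at step 6, 3 at step 8); 9 moves as required.

(4,5) -> (4,4) -> (4,3) -> (3,3) -> (3,2) -> (3,1) -> (2,1) -> (2,2) -> (2,3) -> (2,4)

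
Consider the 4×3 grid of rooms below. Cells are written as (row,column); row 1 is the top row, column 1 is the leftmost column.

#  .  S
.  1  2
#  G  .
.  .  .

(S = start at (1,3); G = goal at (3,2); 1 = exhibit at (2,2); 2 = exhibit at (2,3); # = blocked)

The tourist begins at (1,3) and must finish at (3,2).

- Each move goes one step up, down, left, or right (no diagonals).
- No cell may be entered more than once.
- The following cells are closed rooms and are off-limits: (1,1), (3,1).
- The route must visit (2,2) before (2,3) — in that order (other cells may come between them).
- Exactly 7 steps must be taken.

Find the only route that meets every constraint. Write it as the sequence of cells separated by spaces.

(1,3) (1,2) (2,2) (2,3) (3,3) (4,3) (4,2) (3,2)

The waypoints must appear in the order (2,2), (2,3), with no cell reused.
Route from (1,3): left 1 to (1,2), down 1 to (2,2), right 1 to (2,3), down 2 to (4,3), left 1 to (4,2), up 1 to (3,2) — 7 moves in all.
Check: order respected (1 at step 2, 2 at step 3); 7 moves as required.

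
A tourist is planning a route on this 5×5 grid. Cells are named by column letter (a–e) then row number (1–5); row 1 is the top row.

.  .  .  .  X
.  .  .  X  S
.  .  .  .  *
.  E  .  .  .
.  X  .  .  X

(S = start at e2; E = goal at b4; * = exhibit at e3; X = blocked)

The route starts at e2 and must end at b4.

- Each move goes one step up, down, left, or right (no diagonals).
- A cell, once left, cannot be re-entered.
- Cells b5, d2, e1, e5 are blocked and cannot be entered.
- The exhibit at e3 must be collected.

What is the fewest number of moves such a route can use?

5

Any route passes through e3 somewhere between e2 and b4. Summing Manhattan distances along the two legs (e2 → e3 → b4) gives a lower bound of 1 + 4 = 5 moves.
A route of 5 moves achieves this: e2 → e3 → e4 → d4 → c4 → b4.
Since 5 matches the lower bound, it is optimal.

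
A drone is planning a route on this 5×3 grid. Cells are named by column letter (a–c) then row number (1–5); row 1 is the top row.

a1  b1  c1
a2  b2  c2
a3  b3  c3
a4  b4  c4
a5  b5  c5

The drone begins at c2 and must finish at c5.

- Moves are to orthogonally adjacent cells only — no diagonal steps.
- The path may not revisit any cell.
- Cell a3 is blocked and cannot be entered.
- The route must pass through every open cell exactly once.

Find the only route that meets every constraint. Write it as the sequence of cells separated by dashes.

c2 - c1 - b1 - a1 - a2 - b2 - b3 - c3 - c4 - b4 - a4 - a5 - b5 - c5

Need to visit all 14 open cells exactly once, starting at c2 and ending at c5.
Route from c2: up to c1, 2× left (reaching a1), down to a2, right to b2, down to b3, right to c3, down to c4, 2× left (reaching a4), down to a5, 2× right (reaching c5) — 13 moves in all.
Check: all 14 open cells covered.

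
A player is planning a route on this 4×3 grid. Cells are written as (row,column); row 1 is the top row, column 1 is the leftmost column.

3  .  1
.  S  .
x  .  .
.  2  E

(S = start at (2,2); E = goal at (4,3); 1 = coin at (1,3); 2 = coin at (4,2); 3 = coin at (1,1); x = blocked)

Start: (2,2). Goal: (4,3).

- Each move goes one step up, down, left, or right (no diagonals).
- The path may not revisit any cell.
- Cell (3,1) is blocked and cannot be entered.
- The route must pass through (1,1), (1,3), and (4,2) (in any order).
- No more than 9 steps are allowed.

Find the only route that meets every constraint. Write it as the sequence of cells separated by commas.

(2,2), (2,1), (1,1), (1,2), (1,3), (2,3), (3,3), (3,2), (4,2), (4,3)

Any route must reach (1,1), (1,3), and (4,2) and still end at (4,3) within 9 moves, so the order of the required stops is forced.
Route from (2,2): left 1 to (2,1), up 1 to (1,1), right 2 to (1,3), down 2 to (3,3), left 1 to (3,2), down 1 to (4,2), right 1 to (4,3) — 9 moves in all.
Check: all required cells visited; 9 ≤ 9 moves.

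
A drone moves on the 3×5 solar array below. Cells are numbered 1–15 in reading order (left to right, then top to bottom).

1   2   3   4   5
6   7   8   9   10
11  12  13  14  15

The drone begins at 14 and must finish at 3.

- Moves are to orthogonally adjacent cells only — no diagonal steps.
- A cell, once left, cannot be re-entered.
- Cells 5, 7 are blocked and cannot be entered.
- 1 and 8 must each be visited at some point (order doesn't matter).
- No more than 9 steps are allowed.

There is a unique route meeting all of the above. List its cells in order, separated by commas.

Any route must reach 1 and 8 and still end at 3 within 9 moves, so the order of the required stops is forced.
Route from 14: up to 9, left to 8, down to 13, 2× left (reaching 11), 2× up (reaching 1), 2× right (reaching 3) — 9 moves in all.
Check: all required cells visited; 9 ≤ 9 moves.

14, 9, 8, 13, 12, 11, 6, 1, 2, 3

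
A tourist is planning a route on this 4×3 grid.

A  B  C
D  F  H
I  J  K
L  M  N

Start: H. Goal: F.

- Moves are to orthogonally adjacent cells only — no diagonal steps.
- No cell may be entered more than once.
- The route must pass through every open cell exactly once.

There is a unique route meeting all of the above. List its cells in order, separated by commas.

Need to visit all 12 open cells exactly once, starting at H and ending at F.
Cell L has only two open neighbours (I and M), so the path must pass straight through it: one of those is the cell it's entered from and the other is where it exits.
Route from H: up to C, 2× left (reaching A), 3× down (reaching L), 2× right (reaching N), up to K, left to J, up to F — 11 moves in all.
Check: all 12 open cells covered.

H, C, B, A, D, I, L, M, N, K, J, F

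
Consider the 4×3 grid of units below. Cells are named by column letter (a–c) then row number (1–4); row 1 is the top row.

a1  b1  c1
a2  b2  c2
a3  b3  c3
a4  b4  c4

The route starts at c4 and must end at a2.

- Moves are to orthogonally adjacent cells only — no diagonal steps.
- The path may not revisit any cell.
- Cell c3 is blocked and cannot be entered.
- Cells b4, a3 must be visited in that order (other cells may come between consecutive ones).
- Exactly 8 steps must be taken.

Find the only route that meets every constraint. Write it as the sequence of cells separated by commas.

c4, b4, a4, a3, b3, b2, b1, a1, a2

The waypoints must appear in the order b4, a3, with no cell reused.
Route from c4: 2× left (reaching a4), up to a3, right to b3, 2× up (reaching b1), left to a1, down to a2 — 8 moves in all.
Check: order respected (b4 at step 1, a3 at step 3); 8 moves as required.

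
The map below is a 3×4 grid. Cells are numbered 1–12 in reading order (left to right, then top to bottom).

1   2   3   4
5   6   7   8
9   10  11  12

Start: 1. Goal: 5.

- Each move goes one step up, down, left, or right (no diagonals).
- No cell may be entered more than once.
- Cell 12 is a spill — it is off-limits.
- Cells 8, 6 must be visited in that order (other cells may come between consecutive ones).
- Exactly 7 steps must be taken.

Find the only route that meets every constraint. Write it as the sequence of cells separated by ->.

1 -> 2 -> 3 -> 4 -> 8 -> 7 -> 6 -> 5

The waypoints must appear in the order 8, 6, with no cell reused.
Route from 1: right 3 to 4, down 1 to 8, left 3 to 5 — 7 moves in all.
Check: order respected (8 at step 4, 6 at step 6); 7 moves as required.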